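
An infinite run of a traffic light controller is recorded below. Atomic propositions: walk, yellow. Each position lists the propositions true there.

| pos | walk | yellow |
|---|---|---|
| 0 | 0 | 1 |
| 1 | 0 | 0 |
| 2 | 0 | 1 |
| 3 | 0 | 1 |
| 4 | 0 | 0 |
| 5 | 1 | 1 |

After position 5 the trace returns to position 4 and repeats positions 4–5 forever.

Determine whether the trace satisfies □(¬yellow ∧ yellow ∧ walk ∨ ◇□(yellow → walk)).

Yes

¬yellow ∧ yellow ∧ walk ∨ ◇□(yellow → walk) holds at every position 0..5, and those are all positions ever visited, so □(¬yellow ∧ yellow ∧ walk ∨ ◇□(yellow → walk)) holds.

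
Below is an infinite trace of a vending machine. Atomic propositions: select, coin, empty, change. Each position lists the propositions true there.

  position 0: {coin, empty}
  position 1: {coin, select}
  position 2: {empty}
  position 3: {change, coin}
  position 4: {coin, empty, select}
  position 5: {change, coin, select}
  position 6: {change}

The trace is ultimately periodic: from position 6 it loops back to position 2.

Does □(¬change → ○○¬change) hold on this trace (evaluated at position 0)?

¬change → ○○¬change must hold at every position from 0 onward. It fails at position 1, so □(¬change → ○○¬change) is false.
Positions where ¬change holds: 0, 1, 2, 4.
Check ○○¬change at each: 0→ok, 1→fails, 2→ok, 4→fails.

Does not hold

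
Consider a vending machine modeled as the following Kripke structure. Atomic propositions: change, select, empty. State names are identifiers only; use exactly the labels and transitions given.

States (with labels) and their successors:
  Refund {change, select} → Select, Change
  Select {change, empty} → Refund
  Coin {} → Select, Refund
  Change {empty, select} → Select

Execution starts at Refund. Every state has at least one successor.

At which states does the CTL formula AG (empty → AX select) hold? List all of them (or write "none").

none

States satisfying empty → AX select: {Refund, Select, Coin}.
States satisfying AG (empty → AX select): ∅.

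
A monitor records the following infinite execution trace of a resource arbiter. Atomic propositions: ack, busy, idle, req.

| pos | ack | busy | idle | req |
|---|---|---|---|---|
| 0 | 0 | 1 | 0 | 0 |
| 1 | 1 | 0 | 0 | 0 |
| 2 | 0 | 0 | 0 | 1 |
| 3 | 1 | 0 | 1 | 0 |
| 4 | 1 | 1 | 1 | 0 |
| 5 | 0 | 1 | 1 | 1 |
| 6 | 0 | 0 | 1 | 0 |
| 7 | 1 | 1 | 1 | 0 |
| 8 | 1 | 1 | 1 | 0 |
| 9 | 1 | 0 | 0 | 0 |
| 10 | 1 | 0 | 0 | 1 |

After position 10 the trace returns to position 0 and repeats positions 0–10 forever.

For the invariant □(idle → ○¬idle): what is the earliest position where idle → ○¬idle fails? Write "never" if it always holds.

Check idle → ○¬idle at each position in order: 0 ✓, 1 ✓, 2 ✓.
At position 3 the labels are {ack, idle} and the next position 4 has {ack, busy, idle}, so idle → ○¬idle is false there. This is the first violation.

3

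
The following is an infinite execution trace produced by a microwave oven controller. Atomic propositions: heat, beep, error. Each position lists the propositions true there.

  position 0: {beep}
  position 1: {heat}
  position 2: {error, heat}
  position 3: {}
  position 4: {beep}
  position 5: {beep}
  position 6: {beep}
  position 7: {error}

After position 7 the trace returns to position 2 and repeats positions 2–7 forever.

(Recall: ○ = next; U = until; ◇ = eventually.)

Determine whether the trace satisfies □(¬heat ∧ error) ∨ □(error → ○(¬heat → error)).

No

¬heat ∧ error must hold at every position from 0 onward. It fails at position 0, so □(¬heat ∧ error) is false.
error → ○(¬heat → error) must hold at every position from 0 onward. It fails at position 2, so □(error → ○(¬heat → error)) is false.
Positions where error holds: 2, 7.
Check ○(¬heat → error) at each: 2→fails, 7→ok.
At position 0: □(¬heat ∧ error) is false; □(error → ○(¬heat → error)) is false; so □(¬heat ∧ error) ∨ □(error → ○(¬heat → error)) is false.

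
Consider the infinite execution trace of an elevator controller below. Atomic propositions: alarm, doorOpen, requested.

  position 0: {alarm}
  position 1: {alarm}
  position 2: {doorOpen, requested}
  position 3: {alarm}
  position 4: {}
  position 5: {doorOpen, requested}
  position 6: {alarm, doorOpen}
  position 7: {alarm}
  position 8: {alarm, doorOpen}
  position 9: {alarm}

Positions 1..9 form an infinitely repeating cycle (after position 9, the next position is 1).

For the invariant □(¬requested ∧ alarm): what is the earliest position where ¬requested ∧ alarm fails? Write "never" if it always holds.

Check ¬requested ∧ alarm at each position in order: 0 ✓, 1 ✓.
At position 2 the labels are {doorOpen, requested}, so ¬requested ∧ alarm is false there. This is the first violation.

2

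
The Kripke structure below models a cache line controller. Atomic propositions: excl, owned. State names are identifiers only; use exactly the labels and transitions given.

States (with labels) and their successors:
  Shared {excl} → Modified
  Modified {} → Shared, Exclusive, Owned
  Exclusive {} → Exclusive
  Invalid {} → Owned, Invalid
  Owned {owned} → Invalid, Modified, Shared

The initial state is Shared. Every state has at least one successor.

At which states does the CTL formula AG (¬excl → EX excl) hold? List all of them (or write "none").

States satisfying ¬excl → EX excl: {Shared, Modified, Owned}.
States satisfying AG (¬excl → EX excl): ∅.

none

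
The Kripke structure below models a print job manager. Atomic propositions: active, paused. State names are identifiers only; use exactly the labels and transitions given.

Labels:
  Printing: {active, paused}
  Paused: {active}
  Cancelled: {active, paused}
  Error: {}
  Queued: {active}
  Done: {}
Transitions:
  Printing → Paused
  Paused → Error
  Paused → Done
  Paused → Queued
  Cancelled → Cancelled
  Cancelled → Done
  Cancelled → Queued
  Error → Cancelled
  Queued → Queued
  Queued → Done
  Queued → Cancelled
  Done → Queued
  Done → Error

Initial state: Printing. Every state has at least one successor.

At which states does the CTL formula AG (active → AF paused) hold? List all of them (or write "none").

States satisfying active → AF paused: {Printing, Cancelled, Error, Done}.
States satisfying AG (active → AF paused): ∅.

none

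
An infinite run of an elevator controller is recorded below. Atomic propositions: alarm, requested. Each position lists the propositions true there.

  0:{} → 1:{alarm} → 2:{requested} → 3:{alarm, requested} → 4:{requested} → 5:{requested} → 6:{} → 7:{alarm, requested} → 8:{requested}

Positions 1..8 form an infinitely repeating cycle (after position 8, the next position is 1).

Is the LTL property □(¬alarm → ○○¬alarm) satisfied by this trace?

¬alarm → ○○¬alarm must hold at every position from 0 onward. It fails at position 5, so □(¬alarm → ○○¬alarm) is false.
Positions where ¬alarm holds: 0, 2, 4, 5, 6, 8.
Check ○○¬alarm at each: 0→ok, 2→ok, 4→ok, 5→fails, 6→ok, 8→ok.

Does not hold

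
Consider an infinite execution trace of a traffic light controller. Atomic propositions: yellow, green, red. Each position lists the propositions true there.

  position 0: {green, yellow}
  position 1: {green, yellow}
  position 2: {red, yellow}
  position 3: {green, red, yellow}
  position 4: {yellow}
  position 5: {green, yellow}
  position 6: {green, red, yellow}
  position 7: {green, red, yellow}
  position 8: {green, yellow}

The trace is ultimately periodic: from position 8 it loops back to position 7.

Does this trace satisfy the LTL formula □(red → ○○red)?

Does not hold

red → ○○red must hold at every position from 0 onward. It fails at position 2, so □(red → ○○red) is false.
Positions where red holds: 2, 3, 6, 7.
Check ○○red at each: 2→fails, 3→fails, 6→fails, 7→ok.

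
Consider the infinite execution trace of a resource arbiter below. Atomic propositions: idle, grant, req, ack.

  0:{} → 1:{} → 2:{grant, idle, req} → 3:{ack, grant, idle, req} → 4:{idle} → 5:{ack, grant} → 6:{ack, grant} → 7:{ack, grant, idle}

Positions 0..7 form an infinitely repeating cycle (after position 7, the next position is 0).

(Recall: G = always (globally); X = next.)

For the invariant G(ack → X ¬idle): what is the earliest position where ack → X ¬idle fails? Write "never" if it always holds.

3

Check ack → X ¬idle at each position in order: 0 ✓, 1 ✓, 2 ✓.
At position 3 the labels are {ack, grant, idle, req} and the next position 4 has {idle}, so ack → X ¬idle is false there. This is the first violation.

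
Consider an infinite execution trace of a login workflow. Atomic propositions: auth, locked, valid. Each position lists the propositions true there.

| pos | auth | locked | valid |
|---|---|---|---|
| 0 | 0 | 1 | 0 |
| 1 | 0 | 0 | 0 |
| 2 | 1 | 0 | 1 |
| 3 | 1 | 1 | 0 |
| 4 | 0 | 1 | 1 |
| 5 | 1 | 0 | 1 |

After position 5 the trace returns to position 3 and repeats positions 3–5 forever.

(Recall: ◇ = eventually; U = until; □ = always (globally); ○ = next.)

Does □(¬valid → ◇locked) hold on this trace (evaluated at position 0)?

¬valid → ◇locked holds at every position 0..5, and those are all positions ever visited, so □(¬valid → ◇locked) holds.
Positions where ¬valid holds: 0, 1, 3.
Check ◇locked at each: 0→ok, 1→ok, 3→ok.

Holds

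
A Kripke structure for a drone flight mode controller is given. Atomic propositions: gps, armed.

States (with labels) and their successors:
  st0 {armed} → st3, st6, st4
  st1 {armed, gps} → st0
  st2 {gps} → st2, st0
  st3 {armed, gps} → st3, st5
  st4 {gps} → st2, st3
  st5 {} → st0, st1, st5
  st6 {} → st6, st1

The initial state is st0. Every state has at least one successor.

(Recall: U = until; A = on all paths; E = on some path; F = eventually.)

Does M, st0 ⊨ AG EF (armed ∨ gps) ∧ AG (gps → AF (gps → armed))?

Does not hold

States satisfying EF (armed ∨ gps): {st0, st1, st2, st3, st4, st5, st6}.
States satisfying AG EF (armed ∨ gps): {st0, st1, st2, st3, st4, st5, st6}.
States satisfying gps → AF (gps → armed): {st0, st1, st3, st5, st6}.
States satisfying AG (gps → AF (gps → armed)): ∅.
States satisfying AG EF (armed ∨ gps) ∧ AG (gps → AF (gps → armed)): ∅.
st0 ∉ Sat(AG EF (armed ∨ gps) ∧ AG (gps → AF (gps → armed))).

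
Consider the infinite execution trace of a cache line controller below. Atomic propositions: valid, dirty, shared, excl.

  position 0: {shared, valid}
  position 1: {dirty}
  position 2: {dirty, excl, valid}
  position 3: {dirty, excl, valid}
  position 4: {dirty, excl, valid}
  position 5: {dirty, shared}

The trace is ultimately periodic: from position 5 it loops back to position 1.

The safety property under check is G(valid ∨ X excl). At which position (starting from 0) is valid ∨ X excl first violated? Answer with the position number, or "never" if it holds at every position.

Check valid ∨ X excl at each position in order: 0 ✓, 1 ✓, 2 ✓, 3 ✓, 4 ✓.
At position 5 the labels are {dirty, shared} and the next position 1 has {dirty}, so valid ∨ X excl is false there. This is the first violation.

5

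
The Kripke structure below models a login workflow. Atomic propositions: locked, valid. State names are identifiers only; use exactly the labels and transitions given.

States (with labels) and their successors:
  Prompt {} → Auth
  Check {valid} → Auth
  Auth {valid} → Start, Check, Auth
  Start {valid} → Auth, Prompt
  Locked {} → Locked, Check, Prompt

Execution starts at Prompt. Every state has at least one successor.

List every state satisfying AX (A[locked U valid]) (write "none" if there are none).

States satisfying A[locked U valid]: {Check, Auth, Start}.
States satisfying AX (A[locked U valid]): {Prompt, Check, Auth}.

{Prompt, Check, Auth}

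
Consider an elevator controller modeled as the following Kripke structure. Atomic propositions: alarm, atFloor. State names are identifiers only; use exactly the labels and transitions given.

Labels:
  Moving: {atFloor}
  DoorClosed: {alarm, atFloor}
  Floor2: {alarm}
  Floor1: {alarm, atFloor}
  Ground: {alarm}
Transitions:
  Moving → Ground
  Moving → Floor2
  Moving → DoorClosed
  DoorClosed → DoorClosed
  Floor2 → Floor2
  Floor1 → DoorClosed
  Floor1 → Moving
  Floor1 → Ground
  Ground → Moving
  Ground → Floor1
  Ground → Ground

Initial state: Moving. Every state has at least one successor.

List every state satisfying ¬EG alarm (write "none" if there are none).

{Moving}

States satisfying alarm: {DoorClosed, Floor2, Floor1, Ground}.
States satisfying EG alarm: {DoorClosed, Floor2, Floor1, Ground}.
States satisfying ¬EG alarm: {Moving}.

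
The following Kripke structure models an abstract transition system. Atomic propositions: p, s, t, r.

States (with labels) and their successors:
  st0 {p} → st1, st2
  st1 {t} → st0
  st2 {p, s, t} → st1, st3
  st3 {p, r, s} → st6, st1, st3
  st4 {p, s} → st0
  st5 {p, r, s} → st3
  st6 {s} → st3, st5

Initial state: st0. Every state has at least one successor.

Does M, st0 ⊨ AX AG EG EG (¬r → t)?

No

States satisfying AG EG EG (¬r → t): ∅.
States satisfying AX AG EG EG (¬r → t): ∅.
st0 ∉ Sat(AX AG EG EG (¬r → t)).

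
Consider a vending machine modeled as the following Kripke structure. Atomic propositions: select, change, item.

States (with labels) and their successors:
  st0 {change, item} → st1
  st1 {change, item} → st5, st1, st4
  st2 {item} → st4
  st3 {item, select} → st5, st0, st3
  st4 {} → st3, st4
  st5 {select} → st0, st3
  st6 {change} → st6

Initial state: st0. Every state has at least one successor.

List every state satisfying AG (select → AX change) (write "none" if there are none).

States satisfying select → AX change: {st0, st1, st2, st4, st6}.
States satisfying AG (select → AX change): {st6}.

{st6}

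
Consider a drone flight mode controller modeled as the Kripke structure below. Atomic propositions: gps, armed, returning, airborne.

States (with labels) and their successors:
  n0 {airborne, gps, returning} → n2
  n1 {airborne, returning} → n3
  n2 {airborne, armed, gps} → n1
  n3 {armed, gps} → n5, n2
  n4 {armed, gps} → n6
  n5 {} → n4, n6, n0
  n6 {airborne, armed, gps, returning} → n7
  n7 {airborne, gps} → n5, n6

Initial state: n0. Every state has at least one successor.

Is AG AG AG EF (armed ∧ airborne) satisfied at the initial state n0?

Holds

States satisfying AG AG EF (armed ∧ airborne): {n0, n1, n2, n3, n4, n5, n6, n7}.
States satisfying AG AG AG EF (armed ∧ airborne): {n0, n1, n2, n3, n4, n5, n6, n7}.
Every state reachable from n0 satisfies AG AG EF (armed ∧ airborne).
n0 ∈ Sat(AG AG AG EF (armed ∧ airborne)).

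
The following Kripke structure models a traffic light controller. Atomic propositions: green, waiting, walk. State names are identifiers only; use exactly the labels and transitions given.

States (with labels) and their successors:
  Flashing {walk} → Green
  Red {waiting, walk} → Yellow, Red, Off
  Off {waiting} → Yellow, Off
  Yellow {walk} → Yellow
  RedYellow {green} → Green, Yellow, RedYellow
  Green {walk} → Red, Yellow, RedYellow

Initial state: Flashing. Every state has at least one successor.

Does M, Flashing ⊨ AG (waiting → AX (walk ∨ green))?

States satisfying waiting → AX (walk ∨ green): {Flashing, Yellow, RedYellow, Green}.
States satisfying AG (waiting → AX (walk ∨ green)): {Yellow}.
Off is reachable from Flashing and violates waiting → AX (walk ∨ green), so AG fails at Flashing.
Flashing ∉ Sat(AG (waiting → AX (walk ∨ green))).

Violated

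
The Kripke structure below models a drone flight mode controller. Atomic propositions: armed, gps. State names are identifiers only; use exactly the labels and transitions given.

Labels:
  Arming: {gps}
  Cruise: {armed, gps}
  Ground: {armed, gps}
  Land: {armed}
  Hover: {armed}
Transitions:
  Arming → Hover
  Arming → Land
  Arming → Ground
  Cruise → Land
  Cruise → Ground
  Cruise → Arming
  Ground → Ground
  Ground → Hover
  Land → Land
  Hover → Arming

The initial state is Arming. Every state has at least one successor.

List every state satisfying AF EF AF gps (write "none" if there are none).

{Arming, Cruise, Ground, Hover}

States satisfying EF AF gps: {Arming, Cruise, Ground, Hover}.
States satisfying AF EF AF gps: {Arming, Cruise, Ground, Hover}.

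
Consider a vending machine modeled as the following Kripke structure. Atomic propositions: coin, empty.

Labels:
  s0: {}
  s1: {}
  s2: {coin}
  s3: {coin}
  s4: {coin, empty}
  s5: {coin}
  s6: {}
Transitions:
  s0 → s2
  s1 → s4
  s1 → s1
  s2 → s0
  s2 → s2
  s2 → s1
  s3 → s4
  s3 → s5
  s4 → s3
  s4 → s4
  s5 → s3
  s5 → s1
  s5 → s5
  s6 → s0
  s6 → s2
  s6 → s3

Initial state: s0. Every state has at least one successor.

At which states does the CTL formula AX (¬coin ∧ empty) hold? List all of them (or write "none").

States satisfying ¬coin ∧ empty: ∅.
States satisfying AX (¬coin ∧ empty): ∅.

none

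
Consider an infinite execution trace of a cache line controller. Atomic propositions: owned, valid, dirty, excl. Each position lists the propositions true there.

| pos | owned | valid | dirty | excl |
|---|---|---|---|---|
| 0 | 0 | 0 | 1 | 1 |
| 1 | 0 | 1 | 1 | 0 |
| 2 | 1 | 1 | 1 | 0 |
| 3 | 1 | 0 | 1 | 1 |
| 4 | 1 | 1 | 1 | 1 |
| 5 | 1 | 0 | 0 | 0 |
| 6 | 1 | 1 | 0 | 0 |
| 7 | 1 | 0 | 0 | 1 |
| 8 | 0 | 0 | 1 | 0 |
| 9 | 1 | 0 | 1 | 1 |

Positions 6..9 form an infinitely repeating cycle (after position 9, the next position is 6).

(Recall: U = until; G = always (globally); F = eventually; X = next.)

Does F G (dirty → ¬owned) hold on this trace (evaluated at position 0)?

Does not hold

G (dirty → ¬owned) is false at every position 0..9, so it never becomes true and F G (dirty → ¬owned) fails.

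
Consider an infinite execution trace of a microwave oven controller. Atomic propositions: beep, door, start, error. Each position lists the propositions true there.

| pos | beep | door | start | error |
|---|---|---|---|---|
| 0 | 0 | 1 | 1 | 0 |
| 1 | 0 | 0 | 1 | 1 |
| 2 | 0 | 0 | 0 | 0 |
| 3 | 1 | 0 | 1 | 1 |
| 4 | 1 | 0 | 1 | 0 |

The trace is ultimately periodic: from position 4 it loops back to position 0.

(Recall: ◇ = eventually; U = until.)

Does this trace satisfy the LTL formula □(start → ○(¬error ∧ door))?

Does not hold

start → ○(¬error ∧ door) must hold at every position from 0 onward. It fails at position 0, so □(start → ○(¬error ∧ door)) is false.
Positions where start holds: 0, 1, 3, 4.
Check ○(¬error ∧ door) at each: 0→fails, 1→fails, 3→fails, 4→ok.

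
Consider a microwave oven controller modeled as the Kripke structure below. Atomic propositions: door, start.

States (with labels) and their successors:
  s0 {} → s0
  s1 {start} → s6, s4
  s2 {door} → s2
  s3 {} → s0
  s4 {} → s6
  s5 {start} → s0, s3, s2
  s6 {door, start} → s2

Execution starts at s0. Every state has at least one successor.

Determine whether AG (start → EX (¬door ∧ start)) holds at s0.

Yes

States satisfying start → EX (¬door ∧ start): {s0, s2, s3, s4}.
States satisfying AG (start → EX (¬door ∧ start)): {s0, s2, s3}.
Every state reachable from s0 satisfies start → EX (¬door ∧ start).
s0 ∈ Sat(AG (start → EX (¬door ∧ start))).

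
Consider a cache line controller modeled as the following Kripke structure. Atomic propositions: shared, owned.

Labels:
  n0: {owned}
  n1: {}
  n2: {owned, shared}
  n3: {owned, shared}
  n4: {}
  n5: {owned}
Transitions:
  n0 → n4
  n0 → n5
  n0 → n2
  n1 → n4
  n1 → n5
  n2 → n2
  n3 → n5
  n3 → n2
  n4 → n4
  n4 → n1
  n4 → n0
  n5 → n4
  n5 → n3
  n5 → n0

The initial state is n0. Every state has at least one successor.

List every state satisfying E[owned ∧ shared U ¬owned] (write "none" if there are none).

States satisfying owned ∧ shared: {n2, n3}.
States satisfying ¬owned: {n1, n4}.
States satisfying E[owned ∧ shared U ¬owned]: {n1, n4}.

{n1, n4}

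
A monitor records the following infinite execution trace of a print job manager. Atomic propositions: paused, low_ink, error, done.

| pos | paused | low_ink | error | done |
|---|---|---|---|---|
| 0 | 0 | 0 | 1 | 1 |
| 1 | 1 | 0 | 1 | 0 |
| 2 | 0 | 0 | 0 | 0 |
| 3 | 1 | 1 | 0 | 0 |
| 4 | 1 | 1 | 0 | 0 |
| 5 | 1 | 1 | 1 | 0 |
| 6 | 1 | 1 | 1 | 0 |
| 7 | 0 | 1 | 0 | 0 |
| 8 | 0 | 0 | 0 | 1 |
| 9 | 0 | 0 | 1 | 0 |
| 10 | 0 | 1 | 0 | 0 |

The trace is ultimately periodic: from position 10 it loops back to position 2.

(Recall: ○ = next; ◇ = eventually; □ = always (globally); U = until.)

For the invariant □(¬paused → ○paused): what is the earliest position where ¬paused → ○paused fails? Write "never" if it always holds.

7

Check ¬paused → ○paused at each position in order: 0 ✓, 1 ✓, 2 ✓, 3 ✓, 4 ✓, 5 ✓, 6 ✓.
At position 7 the labels are {low_ink} and the next position 8 has {done}, so ¬paused → ○paused is false there. This is the first violation.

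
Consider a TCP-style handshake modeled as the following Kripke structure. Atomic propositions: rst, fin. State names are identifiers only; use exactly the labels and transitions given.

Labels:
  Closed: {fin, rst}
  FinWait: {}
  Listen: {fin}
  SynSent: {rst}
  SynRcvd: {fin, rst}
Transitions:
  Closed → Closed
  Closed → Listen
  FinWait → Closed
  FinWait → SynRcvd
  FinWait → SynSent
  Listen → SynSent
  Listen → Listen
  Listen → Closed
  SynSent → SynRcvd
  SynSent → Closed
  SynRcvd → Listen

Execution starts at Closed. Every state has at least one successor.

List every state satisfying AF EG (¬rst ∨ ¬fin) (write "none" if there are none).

{Listen, SynRcvd}

States satisfying EG (¬rst ∨ ¬fin): {Listen}.
States satisfying AF EG (¬rst ∨ ¬fin): {Listen, SynRcvd}.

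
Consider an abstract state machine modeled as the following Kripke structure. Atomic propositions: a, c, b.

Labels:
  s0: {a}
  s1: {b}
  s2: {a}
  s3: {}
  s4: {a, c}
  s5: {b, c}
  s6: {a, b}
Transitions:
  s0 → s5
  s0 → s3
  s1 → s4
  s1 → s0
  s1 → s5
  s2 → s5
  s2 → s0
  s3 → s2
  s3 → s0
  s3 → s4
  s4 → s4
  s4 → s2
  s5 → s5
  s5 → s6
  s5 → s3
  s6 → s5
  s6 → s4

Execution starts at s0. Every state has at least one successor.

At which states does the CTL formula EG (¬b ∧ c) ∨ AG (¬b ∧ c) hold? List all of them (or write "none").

{s4}

States satisfying ¬b ∧ c: {s4}.
States satisfying EG (¬b ∧ c): {s4}.
States satisfying AG (¬b ∧ c): ∅.
States satisfying EG (¬b ∧ c) ∨ AG (¬b ∧ c): {s4}.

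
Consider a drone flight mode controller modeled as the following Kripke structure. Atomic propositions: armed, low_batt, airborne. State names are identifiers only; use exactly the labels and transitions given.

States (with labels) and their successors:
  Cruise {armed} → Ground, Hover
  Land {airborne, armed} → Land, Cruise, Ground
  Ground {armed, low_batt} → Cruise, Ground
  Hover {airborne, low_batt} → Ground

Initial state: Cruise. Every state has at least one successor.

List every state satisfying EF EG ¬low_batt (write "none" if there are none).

{Land}

States satisfying EG ¬low_batt: {Land}.
States satisfying EF EG ¬low_batt: {Land}.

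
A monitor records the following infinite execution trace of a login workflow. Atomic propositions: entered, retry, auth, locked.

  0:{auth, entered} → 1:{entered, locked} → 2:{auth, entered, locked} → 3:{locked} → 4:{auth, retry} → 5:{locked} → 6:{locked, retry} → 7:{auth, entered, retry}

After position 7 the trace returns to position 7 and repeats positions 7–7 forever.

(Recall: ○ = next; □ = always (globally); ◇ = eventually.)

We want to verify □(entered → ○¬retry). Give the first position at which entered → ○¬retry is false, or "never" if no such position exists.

7

Check entered → ○¬retry at each position in order: 0 ✓, 1 ✓, 2 ✓, 3 ✓, 4 ✓, 5 ✓, 6 ✓.
At position 7 the labels are {auth, entered, retry} and the next position 7 has {auth, entered, retry}, so entered → ○¬retry is false there. This is the first violation.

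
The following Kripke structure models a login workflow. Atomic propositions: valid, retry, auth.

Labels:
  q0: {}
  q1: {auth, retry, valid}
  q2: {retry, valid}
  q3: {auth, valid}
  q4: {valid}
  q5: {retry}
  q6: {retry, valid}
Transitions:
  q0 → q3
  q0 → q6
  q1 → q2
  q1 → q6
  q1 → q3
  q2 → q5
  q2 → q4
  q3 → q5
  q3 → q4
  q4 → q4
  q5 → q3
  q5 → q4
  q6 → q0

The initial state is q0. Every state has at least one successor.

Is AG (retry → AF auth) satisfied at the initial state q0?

Violated

States satisfying retry → AF auth: {q0, q1, q3, q4}.
States satisfying AG (retry → AF auth): {q4}.
q5 is reachable from q0 and violates retry → AF auth, so AG fails at q0.
q0 ∉ Sat(AG (retry → AF auth)).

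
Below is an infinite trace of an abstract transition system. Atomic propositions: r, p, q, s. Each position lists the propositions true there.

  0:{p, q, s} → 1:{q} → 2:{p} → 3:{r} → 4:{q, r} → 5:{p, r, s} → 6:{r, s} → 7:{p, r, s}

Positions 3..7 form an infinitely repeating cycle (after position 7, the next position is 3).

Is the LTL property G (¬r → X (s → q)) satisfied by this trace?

¬r → X (s → q) holds at every position 0..7, and those are all positions ever visited, so G (¬r → X (s → q)) holds.
Positions where ¬r holds: 0, 1, 2.
Check X (s → q) at each: 0→ok, 1→ok, 2→ok.

Yes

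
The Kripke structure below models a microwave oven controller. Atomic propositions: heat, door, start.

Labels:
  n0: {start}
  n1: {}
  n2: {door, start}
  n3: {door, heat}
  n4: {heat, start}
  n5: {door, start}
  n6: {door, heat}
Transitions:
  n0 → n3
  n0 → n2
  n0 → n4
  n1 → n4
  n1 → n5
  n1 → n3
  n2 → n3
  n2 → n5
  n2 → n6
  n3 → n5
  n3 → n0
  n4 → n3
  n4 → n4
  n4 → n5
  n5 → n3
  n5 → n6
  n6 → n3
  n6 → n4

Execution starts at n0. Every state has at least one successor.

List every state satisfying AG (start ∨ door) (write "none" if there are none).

{n0, n2, n3, n4, n5, n6}

States satisfying start ∨ door: {n0, n2, n3, n4, n5, n6}.
States satisfying AG (start ∨ door): {n0, n2, n3, n4, n5, n6}.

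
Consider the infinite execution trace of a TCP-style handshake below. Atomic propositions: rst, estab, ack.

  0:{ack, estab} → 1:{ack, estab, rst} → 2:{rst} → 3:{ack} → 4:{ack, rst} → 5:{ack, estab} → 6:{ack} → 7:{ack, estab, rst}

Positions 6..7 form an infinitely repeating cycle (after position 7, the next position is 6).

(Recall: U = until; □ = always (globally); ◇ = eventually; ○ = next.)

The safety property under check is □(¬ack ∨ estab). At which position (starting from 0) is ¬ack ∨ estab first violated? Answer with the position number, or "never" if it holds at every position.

Check ¬ack ∨ estab at each position in order: 0 ✓, 1 ✓, 2 ✓.
At position 3 the labels are {ack}, so ¬ack ∨ estab is false there. This is the first violation.

3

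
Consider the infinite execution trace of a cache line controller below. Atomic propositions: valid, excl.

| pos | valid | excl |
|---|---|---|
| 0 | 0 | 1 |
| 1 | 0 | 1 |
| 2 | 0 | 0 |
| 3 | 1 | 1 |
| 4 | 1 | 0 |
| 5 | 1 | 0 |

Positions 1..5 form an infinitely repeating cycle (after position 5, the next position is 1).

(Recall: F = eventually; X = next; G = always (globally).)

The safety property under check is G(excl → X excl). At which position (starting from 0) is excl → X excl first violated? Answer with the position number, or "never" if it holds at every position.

Check excl → X excl at each position in order: 0 ✓.
At position 1 the labels are {excl} and the next position 2 has {}, so excl → X excl is false there. This is the first violation.

1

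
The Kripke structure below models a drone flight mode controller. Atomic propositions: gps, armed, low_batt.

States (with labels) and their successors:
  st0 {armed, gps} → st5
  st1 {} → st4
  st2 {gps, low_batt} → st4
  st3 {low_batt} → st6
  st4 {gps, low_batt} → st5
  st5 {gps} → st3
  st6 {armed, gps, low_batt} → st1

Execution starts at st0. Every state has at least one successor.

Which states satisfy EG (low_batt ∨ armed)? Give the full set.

States satisfying low_batt ∨ armed: {st0, st2, st3, st4, st6}.
States satisfying EG (low_batt ∨ armed): ∅.

none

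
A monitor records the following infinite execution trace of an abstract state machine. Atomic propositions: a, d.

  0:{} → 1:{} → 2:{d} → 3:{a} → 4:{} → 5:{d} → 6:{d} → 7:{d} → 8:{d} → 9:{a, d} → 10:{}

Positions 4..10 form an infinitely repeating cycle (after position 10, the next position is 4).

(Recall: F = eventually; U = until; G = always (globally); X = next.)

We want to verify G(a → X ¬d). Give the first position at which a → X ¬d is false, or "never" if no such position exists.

never

a → X ¬d holds at every position 0..10, and those are all the positions the trace ever visits, so the invariant G(a → X ¬d) is never violated.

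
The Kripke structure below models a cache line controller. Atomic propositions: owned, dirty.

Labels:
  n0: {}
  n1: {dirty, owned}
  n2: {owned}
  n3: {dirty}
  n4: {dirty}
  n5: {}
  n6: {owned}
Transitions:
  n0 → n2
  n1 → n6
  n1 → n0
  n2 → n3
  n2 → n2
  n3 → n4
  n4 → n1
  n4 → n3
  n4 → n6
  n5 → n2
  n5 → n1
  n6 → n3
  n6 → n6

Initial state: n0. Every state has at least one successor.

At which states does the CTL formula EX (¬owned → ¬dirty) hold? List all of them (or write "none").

{n0, n1, n2, n4, n5, n6}

States satisfying ¬owned → ¬dirty: {n0, n1, n2, n5, n6}.
States satisfying EX (¬owned → ¬dirty): {n0, n1, n2, n4, n5, n6}.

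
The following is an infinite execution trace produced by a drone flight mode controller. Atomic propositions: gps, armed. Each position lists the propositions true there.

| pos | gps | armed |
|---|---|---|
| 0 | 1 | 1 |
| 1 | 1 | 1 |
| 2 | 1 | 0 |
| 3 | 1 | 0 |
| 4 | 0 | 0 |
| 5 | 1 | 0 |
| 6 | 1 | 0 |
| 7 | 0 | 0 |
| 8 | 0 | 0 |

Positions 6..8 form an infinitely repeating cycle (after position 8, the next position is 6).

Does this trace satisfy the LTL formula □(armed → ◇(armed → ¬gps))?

armed → ◇(armed → ¬gps) holds at every position 0..8, and those are all positions ever visited, so □(armed → ◇(armed → ¬gps)) holds.
Positions where armed holds: 0, 1.
Check ◇(armed → ¬gps) at each: 0→ok, 1→ok.

Holds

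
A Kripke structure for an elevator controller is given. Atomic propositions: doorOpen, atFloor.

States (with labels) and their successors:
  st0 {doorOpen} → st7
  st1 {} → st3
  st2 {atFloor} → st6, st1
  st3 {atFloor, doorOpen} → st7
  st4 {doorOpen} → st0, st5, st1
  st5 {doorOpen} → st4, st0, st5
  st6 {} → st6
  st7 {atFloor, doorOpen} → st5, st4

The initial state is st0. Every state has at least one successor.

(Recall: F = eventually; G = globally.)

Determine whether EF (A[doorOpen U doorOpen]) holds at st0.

Yes

States satisfying A[doorOpen U doorOpen]: {st0, st3, st4, st5, st7}.
States satisfying EF (A[doorOpen U doorOpen]): {st0, st1, st2, st3, st4, st5, st7}.
Some path from st0 reaches a state where A[doorOpen U doorOpen] holds.
st0 ∈ Sat(EF (A[doorOpen U doorOpen])).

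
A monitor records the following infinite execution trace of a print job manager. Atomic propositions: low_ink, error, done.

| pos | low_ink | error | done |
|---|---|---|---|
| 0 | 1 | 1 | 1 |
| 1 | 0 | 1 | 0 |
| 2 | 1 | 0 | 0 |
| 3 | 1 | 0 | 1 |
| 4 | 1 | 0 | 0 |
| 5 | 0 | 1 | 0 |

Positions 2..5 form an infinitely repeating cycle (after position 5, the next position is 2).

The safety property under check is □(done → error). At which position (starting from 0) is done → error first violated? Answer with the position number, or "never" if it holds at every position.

3

Check done → error at each position in order: 0 ✓, 1 ✓, 2 ✓.
At position 3 the labels are {done, low_ink}, so done → error is false there. This is the first violation.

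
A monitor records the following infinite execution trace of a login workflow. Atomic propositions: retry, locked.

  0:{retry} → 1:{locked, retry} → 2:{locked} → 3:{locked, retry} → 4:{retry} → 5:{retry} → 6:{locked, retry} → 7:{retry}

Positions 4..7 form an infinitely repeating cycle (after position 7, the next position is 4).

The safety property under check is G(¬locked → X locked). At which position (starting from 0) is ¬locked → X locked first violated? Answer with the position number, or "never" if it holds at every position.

Check ¬locked → X locked at each position in order: 0 ✓, 1 ✓, 2 ✓, 3 ✓.
At position 4 the labels are {retry} and the next position 5 has {retry}, so ¬locked → X locked is false there. This is the first violation.

4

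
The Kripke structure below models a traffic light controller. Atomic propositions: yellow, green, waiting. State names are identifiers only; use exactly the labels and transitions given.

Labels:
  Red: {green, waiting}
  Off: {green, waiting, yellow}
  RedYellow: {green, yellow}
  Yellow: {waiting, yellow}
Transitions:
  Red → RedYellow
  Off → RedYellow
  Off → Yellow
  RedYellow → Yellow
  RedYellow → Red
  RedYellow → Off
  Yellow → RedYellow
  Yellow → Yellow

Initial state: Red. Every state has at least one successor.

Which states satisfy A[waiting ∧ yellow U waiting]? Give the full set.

States satisfying waiting ∧ yellow: {Off, Yellow}.
States satisfying waiting: {Red, Off, Yellow}.
States satisfying A[waiting ∧ yellow U waiting]: {Red, Off, Yellow}.

{Red, Off, Yellow}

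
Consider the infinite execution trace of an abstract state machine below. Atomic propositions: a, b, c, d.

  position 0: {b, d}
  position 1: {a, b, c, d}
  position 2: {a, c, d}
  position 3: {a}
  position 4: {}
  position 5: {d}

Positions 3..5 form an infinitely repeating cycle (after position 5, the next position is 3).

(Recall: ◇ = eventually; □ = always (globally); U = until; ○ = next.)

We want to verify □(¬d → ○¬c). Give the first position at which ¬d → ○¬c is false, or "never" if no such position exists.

never

¬d → ○¬c holds at every position 0..5, and those are all the positions the trace ever visits, so the invariant □(¬d → ○¬c) is never violated.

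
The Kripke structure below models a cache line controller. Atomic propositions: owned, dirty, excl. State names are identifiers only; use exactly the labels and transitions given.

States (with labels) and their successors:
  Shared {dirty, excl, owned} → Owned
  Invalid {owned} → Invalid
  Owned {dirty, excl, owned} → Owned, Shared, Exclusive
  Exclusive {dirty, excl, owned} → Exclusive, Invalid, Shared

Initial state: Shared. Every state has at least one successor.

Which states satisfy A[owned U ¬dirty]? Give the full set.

States satisfying owned: {Shared, Invalid, Owned, Exclusive}.
States satisfying ¬dirty: {Invalid}.
States satisfying A[owned U ¬dirty]: {Invalid}.

{Invalid}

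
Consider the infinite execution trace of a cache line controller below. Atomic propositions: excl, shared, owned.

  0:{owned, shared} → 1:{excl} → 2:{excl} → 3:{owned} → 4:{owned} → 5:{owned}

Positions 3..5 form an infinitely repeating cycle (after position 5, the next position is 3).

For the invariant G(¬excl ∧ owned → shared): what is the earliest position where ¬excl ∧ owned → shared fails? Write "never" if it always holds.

3

Check ¬excl ∧ owned → shared at each position in order: 0 ✓, 1 ✓, 2 ✓.
At position 3 the labels are {owned}, so ¬excl ∧ owned → shared is false there. This is the first violation.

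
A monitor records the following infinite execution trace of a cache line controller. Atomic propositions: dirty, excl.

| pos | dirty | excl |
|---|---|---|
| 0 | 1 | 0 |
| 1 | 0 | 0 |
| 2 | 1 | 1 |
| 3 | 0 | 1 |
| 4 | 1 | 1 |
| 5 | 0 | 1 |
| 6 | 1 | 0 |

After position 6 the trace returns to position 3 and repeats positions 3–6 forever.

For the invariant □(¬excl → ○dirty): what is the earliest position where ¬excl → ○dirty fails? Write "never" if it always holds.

0

At position 0 the labels are {dirty} and the next position 1 has {}, so ¬excl → ○dirty is false there. This is the first violation.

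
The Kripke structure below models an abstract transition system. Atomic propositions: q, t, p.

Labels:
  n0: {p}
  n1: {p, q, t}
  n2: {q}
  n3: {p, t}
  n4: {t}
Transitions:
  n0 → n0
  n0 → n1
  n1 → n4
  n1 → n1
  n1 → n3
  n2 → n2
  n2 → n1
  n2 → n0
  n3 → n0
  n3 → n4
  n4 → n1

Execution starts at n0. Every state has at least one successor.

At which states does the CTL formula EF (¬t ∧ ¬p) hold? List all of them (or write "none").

{n2}

States satisfying ¬t ∧ ¬p: {n2}.
States satisfying EF (¬t ∧ ¬p): {n2}.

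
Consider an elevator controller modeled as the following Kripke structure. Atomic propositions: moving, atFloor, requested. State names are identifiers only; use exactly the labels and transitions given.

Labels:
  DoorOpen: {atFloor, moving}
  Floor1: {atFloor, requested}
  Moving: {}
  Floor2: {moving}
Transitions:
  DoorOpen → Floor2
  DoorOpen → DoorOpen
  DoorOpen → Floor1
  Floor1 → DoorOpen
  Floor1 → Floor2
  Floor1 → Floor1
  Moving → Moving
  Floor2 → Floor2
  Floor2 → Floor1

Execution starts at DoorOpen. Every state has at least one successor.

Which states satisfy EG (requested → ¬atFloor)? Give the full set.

States satisfying requested → ¬atFloor: {DoorOpen, Moving, Floor2}.
States satisfying EG (requested → ¬atFloor): {DoorOpen, Moving, Floor2}.

{DoorOpen, Moving, Floor2}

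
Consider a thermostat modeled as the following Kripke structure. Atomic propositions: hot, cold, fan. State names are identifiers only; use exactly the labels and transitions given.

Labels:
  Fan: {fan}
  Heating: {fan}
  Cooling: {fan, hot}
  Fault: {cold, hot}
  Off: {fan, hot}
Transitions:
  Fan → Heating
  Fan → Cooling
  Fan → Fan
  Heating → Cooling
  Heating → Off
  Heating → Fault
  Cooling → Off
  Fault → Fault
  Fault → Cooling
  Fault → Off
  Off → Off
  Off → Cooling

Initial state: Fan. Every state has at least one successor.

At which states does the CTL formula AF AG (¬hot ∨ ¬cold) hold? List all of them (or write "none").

{Cooling, Off}

States satisfying AG (¬hot ∨ ¬cold): {Cooling, Off}.
States satisfying AF AG (¬hot ∨ ¬cold): {Cooling, Off}.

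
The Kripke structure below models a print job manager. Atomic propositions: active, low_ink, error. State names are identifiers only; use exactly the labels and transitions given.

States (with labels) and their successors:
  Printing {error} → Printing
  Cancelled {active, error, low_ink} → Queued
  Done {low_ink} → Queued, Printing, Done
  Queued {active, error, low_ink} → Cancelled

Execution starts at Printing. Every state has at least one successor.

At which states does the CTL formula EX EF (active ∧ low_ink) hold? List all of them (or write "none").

{Cancelled, Done, Queued}

States satisfying EF (active ∧ low_ink): {Cancelled, Done, Queued}.
States satisfying EX EF (active ∧ low_ink): {Cancelled, Done, Queued}.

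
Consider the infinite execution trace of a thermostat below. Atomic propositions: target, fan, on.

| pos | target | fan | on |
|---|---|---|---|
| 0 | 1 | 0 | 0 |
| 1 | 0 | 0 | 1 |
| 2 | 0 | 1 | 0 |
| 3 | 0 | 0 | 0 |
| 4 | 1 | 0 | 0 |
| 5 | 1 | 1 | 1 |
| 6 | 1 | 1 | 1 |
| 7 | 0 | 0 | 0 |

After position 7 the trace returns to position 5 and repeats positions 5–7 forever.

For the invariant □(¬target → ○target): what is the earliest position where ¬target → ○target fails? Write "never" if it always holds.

1

Check ¬target → ○target at each position in order: 0 ✓.
At position 1 the labels are {on} and the next position 2 has {fan}, so ¬target → ○target is false there. This is the first violation.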